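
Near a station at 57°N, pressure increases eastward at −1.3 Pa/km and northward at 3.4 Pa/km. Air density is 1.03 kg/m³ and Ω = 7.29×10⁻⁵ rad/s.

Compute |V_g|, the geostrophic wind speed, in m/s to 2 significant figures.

Coriolis parameter at 57°N:
f = 2Ω sin φ = 2 × 7.29×10⁻⁵ × sin 57° = 1.22×10⁻⁴ s⁻¹
Component geostrophic relations (x east, y north):
u_g = −(1/(fρ)) ∂P/∂y,  v_g = (1/(fρ)) ∂P/∂x
u_g = −(3.4×10⁻³)/(1.22×10⁻⁴ × 1.03) = −27.0 m/s;  v_g = (−1.3×10⁻³)/(1.22×10⁻⁴ × 1.03) = −10.3 m/s
|V_g| = √(u_g² + v_g²) = 28.9 m/s

29 m/s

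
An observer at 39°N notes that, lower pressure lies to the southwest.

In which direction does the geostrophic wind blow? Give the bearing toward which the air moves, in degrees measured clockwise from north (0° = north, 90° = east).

315°

The pressure-gradient force points toward the southwest (bearing 225°).
Geostrophic balance: in the Northern Hemisphere the Coriolis force deflects motion to the right, so the geostrophic wind blows 90° to the right of the pressure-gradient force (low pressure on the left).
Rotating 225° by 90° clockwise gives 315° — the wind blows toward the northwest.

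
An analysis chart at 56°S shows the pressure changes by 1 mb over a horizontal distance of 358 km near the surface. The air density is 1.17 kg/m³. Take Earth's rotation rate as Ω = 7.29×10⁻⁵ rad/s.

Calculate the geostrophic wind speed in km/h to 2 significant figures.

7.1 km/h

Coriolis parameter at 56°S:
f = 2Ω sin φ = 2 × 7.29×10⁻⁵ × sin 56° = 1.21×10⁻⁴ s⁻¹
Pressure gradient: |∂P/∂n| = 100 Pa / 358000 m = 2.79×10⁻⁴ Pa/m
Geostrophic balance (pressure-gradient force = Coriolis force):
V_g = (1/(fρ)) |∂P/∂n| = 2.79×10⁻⁴ / (1.21×10⁻⁴ × 1.17) = 1.98 m/s
Converting: 1.98 m/s × 3.6 = 7.1 km/h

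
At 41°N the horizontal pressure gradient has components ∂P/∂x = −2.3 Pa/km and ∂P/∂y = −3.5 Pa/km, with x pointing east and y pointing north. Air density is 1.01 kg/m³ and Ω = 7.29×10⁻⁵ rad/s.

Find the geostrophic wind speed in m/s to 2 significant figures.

Coriolis parameter at 41°N:
f = 2Ω sin φ = 2 × 7.29×10⁻⁵ × sin 41° = 9.57×10⁻⁵ s⁻¹
Component geostrophic relations (x east, y north):
u_g = −(1/(fρ)) ∂P/∂y,  v_g = (1/(fρ)) ∂P/∂x
u_g = −(−3.5×10⁻³)/(9.57×10⁻⁵ × 1.01) = 36.2 m/s;  v_g = (−2.3×10⁻³)/(9.57×10⁻⁵ × 1.01) = −23.8 m/s
|V_g| = √(u_g² + v_g²) = 43.4 m/s

43 m/s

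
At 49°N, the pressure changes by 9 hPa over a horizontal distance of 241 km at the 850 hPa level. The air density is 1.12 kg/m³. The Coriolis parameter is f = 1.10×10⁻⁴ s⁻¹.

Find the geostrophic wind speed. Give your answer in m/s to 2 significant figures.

Pressure gradient: |∂P/∂n| = 900 Pa / 241000 m = 3.73×10⁻³ Pa/m
Geostrophic balance (pressure-gradient force = Coriolis force):
V_g = (1/(fρ)) |∂P/∂n| = 3.73×10⁻³ / (1.10×10⁻⁴ × 1.12) = 30.3 m/s

30 m/s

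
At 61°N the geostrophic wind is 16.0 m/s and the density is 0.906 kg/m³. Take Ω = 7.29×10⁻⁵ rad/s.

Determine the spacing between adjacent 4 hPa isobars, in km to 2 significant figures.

Coriolis parameter at 61°N:
f = 2Ω sin φ = 2 × 7.29×10⁻⁵ × sin 61° = 1.28×10⁻⁴ s⁻¹
Geostrophic balance rearranged: |∂P/∂n| = f ρ V_g
|∂P/∂n| = 1.28×10⁻⁴ × 0.906 × 16.0 = 1.85×10⁻³ Pa/m
Isobar spacing: Δn = ΔP/|∂P/∂n| = 400 Pa / 1.85×10⁻³ Pa/m = 216389 m ≈ 220 km

220 km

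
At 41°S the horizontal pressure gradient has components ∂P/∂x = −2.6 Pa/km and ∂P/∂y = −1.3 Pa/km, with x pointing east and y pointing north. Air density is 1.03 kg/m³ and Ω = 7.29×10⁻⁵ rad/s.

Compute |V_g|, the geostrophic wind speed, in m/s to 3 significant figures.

29.5 m/s

Coriolis parameter at 41°S:
f = 2Ω sin φ = 2 × 7.29×10⁻⁵ × sin 41° = 9.57×10⁻⁵ s⁻¹
In the Southern Hemisphere f is negative: f = −9.57×10⁻⁵ s⁻¹.
Component geostrophic relations (x east, y north):
u_g = −(1/(fρ)) ∂P/∂y,  v_g = (1/(fρ)) ∂P/∂x
u_g = −(−1.3×10⁻³)/(−9.57×10⁻⁵ × 1.03) = −13.2 m/s;  v_g = (−2.6×10⁻³)/(−9.57×10⁻⁵ × 1.03) = 26.4 m/s
|V_g| = √(u_g² + v_g²) = 29.5 m/s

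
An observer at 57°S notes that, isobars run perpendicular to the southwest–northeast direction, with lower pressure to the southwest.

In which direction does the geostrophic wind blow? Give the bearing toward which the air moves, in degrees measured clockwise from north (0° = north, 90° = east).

The pressure-gradient force points toward the southwest (bearing 225°).
Geostrophic balance: in the Southern Hemisphere the Coriolis force deflects motion to the left, so the geostrophic wind blows 90° to the left of the pressure-gradient force (low pressure on the right).
Rotating 225° by 90° counterclockwise gives 135° — the wind blows toward the southeast.

135°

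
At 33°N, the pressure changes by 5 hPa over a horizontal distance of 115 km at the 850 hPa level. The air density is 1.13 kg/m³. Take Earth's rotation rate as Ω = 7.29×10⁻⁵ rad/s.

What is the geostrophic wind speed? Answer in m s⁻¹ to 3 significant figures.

48.5 m s⁻¹

Coriolis parameter at 33°N:
f = 2Ω sin φ = 2 × 7.29×10⁻⁵ × sin 33° = 7.94×10⁻⁵ s⁻¹
Pressure gradient: |∂P/∂n| = 500 Pa / 115000 m = 4.35×10⁻³ Pa/m
Geostrophic balance (pressure-gradient force = Coriolis force):
V_g = (1/(fρ)) |∂P/∂n| = 4.35×10⁻³ / (7.94×10⁻⁵ × 1.13) = 48.5 m/s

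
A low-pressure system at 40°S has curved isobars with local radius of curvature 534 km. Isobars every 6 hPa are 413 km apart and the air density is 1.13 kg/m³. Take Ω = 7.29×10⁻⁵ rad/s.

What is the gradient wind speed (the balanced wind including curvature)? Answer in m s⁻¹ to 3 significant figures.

11.2 m s⁻¹

Coriolis parameter at 40°S:
f = 2Ω sin φ = 2 × 7.29×10⁻⁵ × sin 40° = 9.37×10⁻⁵ s⁻¹
Pressure gradient: |∂P/∂n| = 600 Pa / 413000 m = 1.45×10⁻³ Pa/m
Geostrophic speed: V_g = |∂P/∂n|/(fρ) = 1.45×10⁻³/(9.37×10⁻⁵ × 1.13) = 13.7 m/s
Around a low, centrifugal force acts outward with Coriolis, so pressure-gradient force balances both:
(1/ρ)|∂P/∂n| = fV + V²/R  →  V² + fR·V − fR·V_g = 0
With fR = 9.37×10⁻⁵ × 534×10³ m = 50.0 m/s:
V = [−fR + √((fR)² + 4 fR V_g)]/2 = [−50.0 + √(50.0² + 4×50.0×13.7)]/2 = 11.2 m/s
Subgeostrophic (V < V_g = 13.7 m/s), as expected around a low.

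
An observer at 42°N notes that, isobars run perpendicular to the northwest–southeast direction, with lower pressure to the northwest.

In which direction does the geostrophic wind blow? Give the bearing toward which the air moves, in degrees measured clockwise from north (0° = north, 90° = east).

The pressure-gradient force points toward the northwest (bearing 315°).
Geostrophic balance: in the Northern Hemisphere the Coriolis force deflects motion to the right, so the geostrophic wind blows 90° to the right of the pressure-gradient force (low pressure on the left).
Rotating 315° by 90° clockwise gives 045° — the wind blows toward the northeast.

045°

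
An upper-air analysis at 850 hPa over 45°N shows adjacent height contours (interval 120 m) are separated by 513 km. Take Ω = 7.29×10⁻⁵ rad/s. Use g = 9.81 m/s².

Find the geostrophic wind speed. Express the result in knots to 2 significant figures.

43 knots

Coriolis parameter at 45°N:
f = 2Ω sin φ = 2 × 7.29×10⁻⁵ × sin 45° = 1.03×10⁻⁴ s⁻¹
Height gradient: |∂Z/∂n| = 120 m / 513000 m = 2.34×10⁻⁴
On a pressure surface, geostrophic balance gives V_g = (g/f)|∂Z/∂n|:
V_g = 9.81 × 2.34×10⁻⁴ / 1.03×10⁻⁴ = 22.3 m/s
Converting: 22.3 m/s × 1.944 = 43 knots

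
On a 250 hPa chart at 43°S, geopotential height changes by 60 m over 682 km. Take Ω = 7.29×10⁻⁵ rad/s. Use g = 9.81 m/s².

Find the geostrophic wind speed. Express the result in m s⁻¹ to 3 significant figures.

Coriolis parameter at 43°S:
f = 2Ω sin φ = 2 × 7.29×10⁻⁵ × sin 43° = 9.94×10⁻⁵ s⁻¹
Height gradient: |∂Z/∂n| = 60 m / 682000 m = 8.80×10⁻⁵
On a pressure surface, geostrophic balance gives V_g = (g/f)|∂Z/∂n|:
V_g = 9.81 × 8.80×10⁻⁵ / 9.94×10⁻⁵ = 8.68 m/s

8.68 m s⁻¹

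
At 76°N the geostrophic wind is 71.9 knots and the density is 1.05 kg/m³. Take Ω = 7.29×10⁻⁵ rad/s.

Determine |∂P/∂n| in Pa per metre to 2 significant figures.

Coriolis parameter at 76°N:
f = 2Ω sin φ = 2 × 7.29×10⁻⁵ × sin 76° = 1.41×10⁻⁴ s⁻¹
Wind speed in SI: 71.9 knots = 37.0 m/s
Geostrophic balance rearranged: |∂P/∂n| = f ρ V_g
|∂P/∂n| = 1.41×10⁻⁴ × 1.05 × 37.0 = 5.49×10⁻³ Pa/m

5.5×10⁻³ Pa/m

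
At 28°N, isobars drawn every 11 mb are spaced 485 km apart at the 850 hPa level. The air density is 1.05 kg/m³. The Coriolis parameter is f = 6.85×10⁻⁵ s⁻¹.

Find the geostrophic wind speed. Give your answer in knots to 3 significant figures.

61.3 knots

Pressure gradient: |∂P/∂n| = 1100 Pa / 485000 m = 2.27×10⁻³ Pa/m
Geostrophic balance (pressure-gradient force = Coriolis force):
V_g = (1/(fρ)) |∂P/∂n| = 2.27×10⁻³ / (6.85×10⁻⁵ × 1.05) = 31.5 m/s
Converting: 31.5 m/s × 1.944 = 61.3 knots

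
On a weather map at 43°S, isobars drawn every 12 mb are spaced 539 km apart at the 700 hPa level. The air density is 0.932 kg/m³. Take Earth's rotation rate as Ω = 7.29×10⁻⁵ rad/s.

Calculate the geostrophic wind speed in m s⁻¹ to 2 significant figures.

24 m s⁻¹

Coriolis parameter at 43°S:
f = 2Ω sin φ = 2 × 7.29×10⁻⁵ × sin 43° = 9.94×10⁻⁵ s⁻¹
Pressure gradient: |∂P/∂n| = 1200 Pa / 539000 m = 2.23×10⁻³ Pa/m
Geostrophic balance (pressure-gradient force = Coriolis force):
V_g = (1/(fρ)) |∂P/∂n| = 2.23×10⁻³ / (9.94×10⁻⁵ × 0.932) = 24.0 m/s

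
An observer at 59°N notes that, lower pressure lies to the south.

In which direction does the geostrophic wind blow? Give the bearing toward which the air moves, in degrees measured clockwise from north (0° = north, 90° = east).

The pressure-gradient force points toward the south (bearing 180°).
Geostrophic balance: in the Northern Hemisphere the Coriolis force deflects motion to the right, so the geostrophic wind blows 90° to the right of the pressure-gradient force (low pressure on the left).
Rotating 180° by 90° clockwise gives 270° — the wind blows toward the west.

270°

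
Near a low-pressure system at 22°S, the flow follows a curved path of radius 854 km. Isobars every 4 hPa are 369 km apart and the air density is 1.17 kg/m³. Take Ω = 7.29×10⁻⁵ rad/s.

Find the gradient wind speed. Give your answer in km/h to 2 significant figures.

48 km/h

Coriolis parameter at 22°S:
f = 2Ω sin φ = 2 × 7.29×10⁻⁵ × sin 22° = 5.46×10⁻⁵ s⁻¹
Pressure gradient: |∂P/∂n| = 400 Pa / 369000 m = 1.08×10⁻³ Pa/m
Geostrophic speed: V_g = |∂P/∂n|/(fρ) = 1.08×10⁻³/(5.46×10⁻⁵ × 1.17) = 17.0 m/s
Around a low, centrifugal force acts outward with Coriolis, so pressure-gradient force balances both:
(1/ρ)|∂P/∂n| = fV + V²/R  →  V² + fR·V − fR·V_g = 0
With fR = 5.46×10⁻⁵ × 854×10³ m = 46.6 m/s:
V = [−fR + √((fR)² + 4 fR V_g)]/2 = [−46.6 + √(46.6² + 4×46.6×17)]/2 = 13.2 m/s
Subgeostrophic (V < V_g = 17 m/s), as expected around a low.
Converting: 13.2 m/s × 3.6 = 48 km/h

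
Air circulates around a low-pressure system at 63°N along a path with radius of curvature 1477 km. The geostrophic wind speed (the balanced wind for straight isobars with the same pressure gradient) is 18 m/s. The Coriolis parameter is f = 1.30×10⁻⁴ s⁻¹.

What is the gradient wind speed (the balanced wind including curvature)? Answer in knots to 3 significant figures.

Around a low, centrifugal force acts outward with Coriolis, so pressure-gradient force balances both:
(1/ρ)|∂P/∂n| = fV + V²/R  →  V² + fR·V − fR·V_g = 0
With fR = 1.30×10⁻⁴ × 1477×10³ m = 192 m/s:
V = [−fR + √((fR)² + 4 fR V_g)]/2 = [−192 + √(192² + 4×192×18)]/2 = 16.6 m/s
Subgeostrophic (V < V_g = 18 m/s), as expected around a low.
Converting: 16.6 m/s × 1.944 = 32.2 knots

32.2 knots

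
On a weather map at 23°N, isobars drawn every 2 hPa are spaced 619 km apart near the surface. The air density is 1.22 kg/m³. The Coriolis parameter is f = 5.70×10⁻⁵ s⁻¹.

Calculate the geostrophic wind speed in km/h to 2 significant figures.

17 km/h

Pressure gradient: |∂P/∂n| = 200 Pa / 619000 m = 3.23×10⁻⁴ Pa/m
Geostrophic balance (pressure-gradient force = Coriolis force):
V_g = (1/(fρ)) |∂P/∂n| = 3.23×10⁻⁴ / (5.70×10⁻⁵ × 1.22) = 4.65 m/s
Converting: 4.65 m/s × 3.6 = 17 km/h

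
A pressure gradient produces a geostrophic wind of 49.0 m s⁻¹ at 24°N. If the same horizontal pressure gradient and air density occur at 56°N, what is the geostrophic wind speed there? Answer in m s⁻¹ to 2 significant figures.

24 m s⁻¹

With the same pressure gradient and density, V_g ∝ 1/f ∝ 1/sin φ.
V₂ = V₁ · sin φ₁ / sin φ₂ = 49.0 × sin 24° / sin 56°
V₂ = 49.0 × 0.4067/0.8290 = 24 m s⁻¹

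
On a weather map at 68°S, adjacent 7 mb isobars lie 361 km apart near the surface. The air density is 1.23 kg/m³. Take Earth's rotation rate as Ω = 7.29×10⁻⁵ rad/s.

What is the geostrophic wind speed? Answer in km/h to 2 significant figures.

42 km/h

Coriolis parameter at 68°S:
f = 2Ω sin φ = 2 × 7.29×10⁻⁵ × sin 68° = 1.35×10⁻⁴ s⁻¹
Pressure gradient: |∂P/∂n| = 700 Pa / 361000 m = 1.94×10⁻³ Pa/m
Geostrophic balance (pressure-gradient force = Coriolis force):
V_g = (1/(fρ)) |∂P/∂n| = 1.94×10⁻³ / (1.35×10⁻⁴ × 1.23) = 11.7 m/s
Converting: 11.7 m/s × 3.6 = 42 km/h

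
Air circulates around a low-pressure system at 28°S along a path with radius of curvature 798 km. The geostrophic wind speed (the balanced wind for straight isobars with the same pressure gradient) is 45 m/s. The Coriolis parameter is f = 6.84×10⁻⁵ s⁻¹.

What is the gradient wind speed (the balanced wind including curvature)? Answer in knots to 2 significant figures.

Around a low, centrifugal force acts outward with Coriolis, so pressure-gradient force balances both:
(1/ρ)|∂P/∂n| = fV + V²/R  →  V² + fR·V − fR·V_g = 0
With fR = 6.84×10⁻⁵ × 798×10³ m = 54.6 m/s:
V = [−fR + √((fR)² + 4 fR V_g)]/2 = [−54.6 + √(54.6² + 4×54.6×45)]/2 = 29.3 m/s
Subgeostrophic (V < V_g = 45 m/s), as expected around a low.
Converting: 29.3 m/s × 1.944 = 57 knots

57 knots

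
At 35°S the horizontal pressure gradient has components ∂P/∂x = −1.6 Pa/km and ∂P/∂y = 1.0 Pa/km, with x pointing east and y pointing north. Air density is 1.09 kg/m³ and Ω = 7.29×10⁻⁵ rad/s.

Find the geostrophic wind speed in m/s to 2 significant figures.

Coriolis parameter at 35°S:
f = 2Ω sin φ = 2 × 7.29×10⁻⁵ × sin 35° = 8.36×10⁻⁵ s⁻¹
In the Southern Hemisphere f is negative: f = −8.36×10⁻⁵ s⁻¹.
Component geostrophic relations (x east, y north):
u_g = −(1/(fρ)) ∂P/∂y,  v_g = (1/(fρ)) ∂P/∂x
u_g = −(1.0×10⁻³)/(−8.36×10⁻⁵ × 1.09) = 11.0 m/s;  v_g = (−1.6×10⁻³)/(−8.36×10⁻⁵ × 1.09) = 17.6 m/s
|V_g| = √(u_g² + v_g²) = 20.7 m/s

21 m/s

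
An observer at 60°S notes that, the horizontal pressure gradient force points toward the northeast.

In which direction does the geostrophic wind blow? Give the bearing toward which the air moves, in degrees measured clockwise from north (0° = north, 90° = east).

The pressure-gradient force points toward the northeast (bearing 045°).
Geostrophic balance: in the Southern Hemisphere the Coriolis force deflects motion to the left, so the geostrophic wind blows 90° to the left of the pressure-gradient force (low pressure on the right).
Rotating 045° by 90° counterclockwise gives 315° — the wind blows toward the northwest.

315°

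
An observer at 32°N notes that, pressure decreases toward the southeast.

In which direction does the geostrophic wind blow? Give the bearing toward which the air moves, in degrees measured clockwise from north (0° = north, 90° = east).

225°

The pressure-gradient force points toward the southeast (bearing 135°).
Geostrophic balance: in the Northern Hemisphere the Coriolis force deflects motion to the right, so the geostrophic wind blows 90° to the right of the pressure-gradient force (low pressure on the left).
Rotating 135° by 90° clockwise gives 225° — the wind blows toward the southwest.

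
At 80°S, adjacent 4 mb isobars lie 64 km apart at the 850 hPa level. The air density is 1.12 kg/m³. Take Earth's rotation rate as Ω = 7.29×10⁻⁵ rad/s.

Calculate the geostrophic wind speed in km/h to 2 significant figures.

Coriolis parameter at 80°S:
f = 2Ω sin φ = 2 × 7.29×10⁻⁵ × sin 80° = 1.44×10⁻⁴ s⁻¹
Pressure gradient: |∂P/∂n| = 400 Pa / 64000 m = 6.25×10⁻³ Pa/m
Geostrophic balance (pressure-gradient force = Coriolis force):
V_g = (1/(fρ)) |∂P/∂n| = 6.25×10⁻³ / (1.44×10⁻⁴ × 1.12) = 38.9 m/s
Converting: 38.9 m/s × 3.6 = 140 km/h

140 km/h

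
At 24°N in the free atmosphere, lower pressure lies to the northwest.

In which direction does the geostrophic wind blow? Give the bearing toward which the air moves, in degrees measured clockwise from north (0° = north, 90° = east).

045°

The pressure-gradient force points toward the northwest (bearing 315°).
Geostrophic balance: in the Northern Hemisphere the Coriolis force deflects motion to the right, so the geostrophic wind blows 90° to the right of the pressure-gradient force (low pressure on the left).
Rotating 315° by 90° clockwise gives 045° — the wind blows toward the northeast.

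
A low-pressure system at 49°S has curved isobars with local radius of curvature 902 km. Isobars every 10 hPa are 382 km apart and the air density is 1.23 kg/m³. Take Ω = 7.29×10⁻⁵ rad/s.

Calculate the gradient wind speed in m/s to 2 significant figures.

17 m/s

Coriolis parameter at 49°S:
f = 2Ω sin φ = 2 × 7.29×10⁻⁵ × sin 49° = 1.10×10⁻⁴ s⁻¹
Pressure gradient: |∂P/∂n| = 1000 Pa / 382000 m = 2.62×10⁻³ Pa/m
Geostrophic speed: V_g = |∂P/∂n|/(fρ) = 2.62×10⁻³/(1.10×10⁻⁴ × 1.23) = 19.3 m/s
Around a low, centrifugal force acts outward with Coriolis, so pressure-gradient force balances both:
(1/ρ)|∂P/∂n| = fV + V²/R  →  V² + fR·V − fR·V_g = 0
With fR = 1.10×10⁻⁴ × 902×10³ m = 99.3 m/s:
V = [−fR + √((fR)² + 4 fR V_g)]/2 = [−99.3 + √(99.3² + 4×99.3×19.3)]/2 = 16.6 m/s
Subgeostrophic (V < V_g = 19.3 m/s), as expected around a low.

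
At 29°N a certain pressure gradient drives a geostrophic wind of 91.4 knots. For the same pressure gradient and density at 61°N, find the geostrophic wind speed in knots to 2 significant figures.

With the same pressure gradient and density, V_g ∝ 1/f ∝ 1/sin φ.
V₂ = V₁ · sin φ₁ / sin φ₂ = 91.4 × sin 29° / sin 61°
V₂ = 91.4 × 0.4848/0.8746 = 51 knots

51 knots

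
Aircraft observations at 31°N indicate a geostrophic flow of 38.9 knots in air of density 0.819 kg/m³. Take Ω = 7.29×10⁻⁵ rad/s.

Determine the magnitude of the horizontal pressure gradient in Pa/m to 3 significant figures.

1.23×10⁻³ Pa/m

Coriolis parameter at 31°N:
f = 2Ω sin φ = 2 × 7.29×10⁻⁵ × sin 31° = 7.51×10⁻⁵ s⁻¹
Wind speed in SI: 38.9 knots = 20.0 m/s
Geostrophic balance rearranged: |∂P/∂n| = f ρ V_g
|∂P/∂n| = 7.51×10⁻⁵ × 0.819 × 20.0 = 1.23×10⁻³ Pa/m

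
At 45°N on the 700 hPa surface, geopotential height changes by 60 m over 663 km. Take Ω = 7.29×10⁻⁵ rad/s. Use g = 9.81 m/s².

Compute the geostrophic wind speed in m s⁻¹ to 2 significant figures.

Coriolis parameter at 45°N:
f = 2Ω sin φ = 2 × 7.29×10⁻⁵ × sin 45° = 1.03×10⁻⁴ s⁻¹
Height gradient: |∂Z/∂n| = 60 m / 663000 m = 9.05×10⁻⁵
On a pressure surface, geostrophic balance gives V_g = (g/f)|∂Z/∂n|:
V_g = 9.81 × 9.05×10⁻⁵ / 1.03×10⁻⁴ = 8.61 m/s

8.6 m s⁻¹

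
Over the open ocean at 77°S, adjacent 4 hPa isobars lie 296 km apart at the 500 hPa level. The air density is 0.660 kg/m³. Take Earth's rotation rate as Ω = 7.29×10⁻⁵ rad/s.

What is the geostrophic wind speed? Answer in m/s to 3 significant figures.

14.4 m/s

Coriolis parameter at 77°S:
f = 2Ω sin φ = 2 × 7.29×10⁻⁵ × sin 77° = 1.42×10⁻⁴ s⁻¹
Pressure gradient: |∂P/∂n| = 400 Pa / 296000 m = 1.35×10⁻³ Pa/m
Geostrophic balance (pressure-gradient force = Coriolis force):
V_g = (1/(fρ)) |∂P/∂n| = 1.35×10⁻³ / (1.42×10⁻⁴ × 0.660) = 14.4 m/s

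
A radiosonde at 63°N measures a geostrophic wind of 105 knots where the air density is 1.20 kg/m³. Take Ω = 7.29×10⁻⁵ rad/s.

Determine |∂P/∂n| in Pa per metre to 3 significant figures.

8.42×10⁻³ Pa/m

Coriolis parameter at 63°N:
f = 2Ω sin φ = 2 × 7.29×10⁻⁵ × sin 63° = 1.30×10⁻⁴ s⁻¹
Wind speed in SI: 105 knots = 54.0 m/s
Geostrophic balance rearranged: |∂P/∂n| = f ρ V_g
|∂P/∂n| = 1.30×10⁻⁴ × 1.20 × 54.0 = 8.42×10⁻³ Pa/m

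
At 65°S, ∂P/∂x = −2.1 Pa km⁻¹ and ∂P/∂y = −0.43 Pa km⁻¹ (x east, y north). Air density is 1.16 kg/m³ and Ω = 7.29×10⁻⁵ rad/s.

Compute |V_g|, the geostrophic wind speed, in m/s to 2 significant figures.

Coriolis parameter at 65°S:
f = 2Ω sin φ = 2 × 7.29×10⁻⁵ × sin 65° = 1.32×10⁻⁴ s⁻¹
In the Southern Hemisphere f is negative: f = −1.32×10⁻⁴ s⁻¹.
Component geostrophic relations (x east, y north):
u_g = −(1/(fρ)) ∂P/∂y,  v_g = (1/(fρ)) ∂P/∂x
u_g = −(−0.43×10⁻³)/(−1.32×10⁻⁴ × 1.16) = −2.81 m/s;  v_g = (−2.1×10⁻³)/(−1.32×10⁻⁴ × 1.16) = 13.7 m/s
|V_g| = √(u_g² + v_g²) = 14.0 m/s

14 m/s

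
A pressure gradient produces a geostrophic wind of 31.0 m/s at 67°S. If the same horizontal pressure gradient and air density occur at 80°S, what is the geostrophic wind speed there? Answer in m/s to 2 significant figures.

With the same pressure gradient and density, V_g ∝ 1/f ∝ 1/sin φ.
V₂ = V₁ · sin φ₁ / sin φ₂ = 31.0 × sin 67° / sin 80°
V₂ = 31.0 × 0.9205/0.9848 = 29 m/s

29 m/s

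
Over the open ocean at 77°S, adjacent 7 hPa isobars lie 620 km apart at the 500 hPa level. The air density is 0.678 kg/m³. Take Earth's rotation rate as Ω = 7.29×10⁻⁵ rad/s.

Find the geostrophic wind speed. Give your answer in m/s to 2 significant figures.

Coriolis parameter at 77°S:
f = 2Ω sin φ = 2 × 7.29×10⁻⁵ × sin 77° = 1.42×10⁻⁴ s⁻¹
Pressure gradient: |∂P/∂n| = 700 Pa / 620000 m = 1.13×10⁻³ Pa/m
Geostrophic balance (pressure-gradient force = Coriolis force):
V_g = (1/(fρ)) |∂P/∂n| = 1.13×10⁻³ / (1.42×10⁻⁴ × 0.678) = 11.7 m/s

12 m/s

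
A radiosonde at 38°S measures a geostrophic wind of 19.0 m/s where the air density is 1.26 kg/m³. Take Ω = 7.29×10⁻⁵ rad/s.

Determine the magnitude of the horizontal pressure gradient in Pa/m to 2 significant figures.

2.1×10⁻³ Pa/m

Coriolis parameter at 38°S:
f = 2Ω sin φ = 2 × 7.29×10⁻⁵ × sin 38° = 8.98×10⁻⁵ s⁻¹
Geostrophic balance rearranged: |∂P/∂n| = f ρ V_g
|∂P/∂n| = 8.98×10⁻⁵ × 1.26 × 19.0 = 2.15×10⁻³ Pa/m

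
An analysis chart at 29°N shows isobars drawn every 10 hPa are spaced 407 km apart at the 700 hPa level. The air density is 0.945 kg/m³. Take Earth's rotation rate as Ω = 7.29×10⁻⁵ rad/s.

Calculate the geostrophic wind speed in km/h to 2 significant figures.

Coriolis parameter at 29°N:
f = 2Ω sin φ = 2 × 7.29×10⁻⁵ × sin 29° = 7.07×10⁻⁵ s⁻¹
Pressure gradient: |∂P/∂n| = 1000 Pa / 407000 m = 2.46×10⁻³ Pa/m
Geostrophic balance (pressure-gradient force = Coriolis force):
V_g = (1/(fρ)) |∂P/∂n| = 2.46×10⁻³ / (7.07×10⁻⁵ × 0.945) = 36.8 m/s
Converting: 36.8 m/s × 3.6 = 130 km/h

130 km/h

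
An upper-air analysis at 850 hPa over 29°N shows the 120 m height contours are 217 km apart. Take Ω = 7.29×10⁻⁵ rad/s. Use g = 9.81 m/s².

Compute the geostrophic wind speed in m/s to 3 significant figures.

76.7 m/s

Coriolis parameter at 29°N:
f = 2Ω sin φ = 2 × 7.29×10⁻⁵ × sin 29° = 7.07×10⁻⁵ s⁻¹
Height gradient: |∂Z/∂n| = 120 m / 217000 m = 5.53×10⁻⁴
On a pressure surface, geostrophic balance gives V_g = (g/f)|∂Z/∂n|:
V_g = 9.81 × 5.53×10⁻⁴ / 7.07×10⁻⁵ = 76.7 m/s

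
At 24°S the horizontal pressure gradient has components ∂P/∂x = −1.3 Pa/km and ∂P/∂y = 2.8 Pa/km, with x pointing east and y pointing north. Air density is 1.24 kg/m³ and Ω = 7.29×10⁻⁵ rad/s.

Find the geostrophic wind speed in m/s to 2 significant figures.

42 m/s

Coriolis parameter at 24°S:
f = 2Ω sin φ = 2 × 7.29×10⁻⁵ × sin 24° = 5.93×10⁻⁵ s⁻¹
In the Southern Hemisphere f is negative: f = −5.93×10⁻⁵ s⁻¹.
Component geostrophic relations (x east, y north):
u_g = −(1/(fρ)) ∂P/∂y,  v_g = (1/(fρ)) ∂P/∂x
u_g = −(2.8×10⁻³)/(−5.93×10⁻⁵ × 1.24) = 38.1 m/s;  v_g = (−1.3×10⁻³)/(−5.93×10⁻⁵ × 1.24) = 17.7 m/s
|V_g| = √(u_g² + v_g²) = 42.0 m/s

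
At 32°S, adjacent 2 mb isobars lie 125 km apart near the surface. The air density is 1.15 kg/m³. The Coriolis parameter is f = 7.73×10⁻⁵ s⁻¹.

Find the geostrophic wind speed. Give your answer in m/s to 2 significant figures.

Pressure gradient: |∂P/∂n| = 200 Pa / 125000 m = 1.60×10⁻³ Pa/m
Geostrophic balance (pressure-gradient force = Coriolis force):
V_g = (1/(fρ)) |∂P/∂n| = 1.60×10⁻³ / (7.73×10⁻⁵ × 1.15) = 18.0 m/s

18 m/s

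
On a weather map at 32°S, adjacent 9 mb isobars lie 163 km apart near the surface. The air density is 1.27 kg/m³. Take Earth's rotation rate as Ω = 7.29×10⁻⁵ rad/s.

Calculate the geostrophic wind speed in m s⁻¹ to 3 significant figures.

Coriolis parameter at 32°S:
f = 2Ω sin φ = 2 × 7.29×10⁻⁵ × sin 32° = 7.73×10⁻⁵ s⁻¹
Pressure gradient: |∂P/∂n| = 900 Pa / 163000 m = 5.52×10⁻³ Pa/m
Geostrophic balance (pressure-gradient force = Coriolis force):
V_g = (1/(fρ)) |∂P/∂n| = 5.52×10⁻³ / (7.73×10⁻⁵ × 1.27) = 56.3 m/s

56.3 m s⁻¹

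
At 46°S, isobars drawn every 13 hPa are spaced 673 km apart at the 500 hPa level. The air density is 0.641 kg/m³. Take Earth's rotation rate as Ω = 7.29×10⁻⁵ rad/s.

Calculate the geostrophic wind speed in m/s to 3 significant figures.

28.7 m/s

Coriolis parameter at 46°S:
f = 2Ω sin φ = 2 × 7.29×10⁻⁵ × sin 46° = 1.05×10⁻⁴ s⁻¹
Pressure gradient: |∂P/∂n| = 1300 Pa / 673000 m = 1.93×10⁻³ Pa/m
Geostrophic balance (pressure-gradient force = Coriolis force):
V_g = (1/(fρ)) |∂P/∂n| = 1.93×10⁻³ / (1.05×10⁻⁴ × 0.641) = 28.7 m/s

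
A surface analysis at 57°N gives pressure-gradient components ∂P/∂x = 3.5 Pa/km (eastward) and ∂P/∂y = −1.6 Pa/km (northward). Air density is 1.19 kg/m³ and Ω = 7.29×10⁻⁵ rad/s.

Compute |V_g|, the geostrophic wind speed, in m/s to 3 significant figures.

26.4 m/s

Coriolis parameter at 57°N:
f = 2Ω sin φ = 2 × 7.29×10⁻⁵ × sin 57° = 1.22×10⁻⁴ s⁻¹
Component geostrophic relations (x east, y north):
u_g = −(1/(fρ)) ∂P/∂y,  v_g = (1/(fρ)) ∂P/∂x
u_g = −(−1.6×10⁻³)/(1.22×10⁻⁴ × 1.19) = 11.0 m/s;  v_g = (3.5×10⁻³)/(1.22×10⁻⁴ × 1.19) = 24.1 m/s
|V_g| = √(u_g² + v_g²) = 26.4 m/s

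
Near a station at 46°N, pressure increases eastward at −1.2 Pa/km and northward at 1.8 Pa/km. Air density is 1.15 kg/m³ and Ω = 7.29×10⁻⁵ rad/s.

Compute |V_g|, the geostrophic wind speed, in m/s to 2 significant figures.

Coriolis parameter at 46°N:
f = 2Ω sin φ = 2 × 7.29×10⁻⁵ × sin 46° = 1.05×10⁻⁴ s⁻¹
Component geostrophic relations (x east, y north):
u_g = −(1/(fρ)) ∂P/∂y,  v_g = (1/(fρ)) ∂P/∂x
u_g = −(1.8×10⁻³)/(1.05×10⁻⁴ × 1.15) = −14.9 m/s;  v_g = (−1.2×10⁻³)/(1.05×10⁻⁴ × 1.15) = −9.95 m/s
|V_g| = √(u_g² + v_g²) = 17.9 m/s

18 m/s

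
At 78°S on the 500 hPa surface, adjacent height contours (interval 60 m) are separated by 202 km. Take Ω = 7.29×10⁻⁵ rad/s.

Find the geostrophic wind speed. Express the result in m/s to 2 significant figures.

20 m/s

Coriolis parameter at 78°S:
f = 2Ω sin φ = 2 × 7.29×10⁻⁵ × sin 78° = 1.43×10⁻⁴ s⁻¹
Height gradient: |∂Z/∂n| = 60 m / 202000 m = 2.97×10⁻⁴
On a pressure surface, geostrophic balance gives V_g = (g/f)|∂Z/∂n|:
V_g = 9.81 × 2.97×10⁻⁴ / 1.43×10⁻⁴ = 20.4 m/s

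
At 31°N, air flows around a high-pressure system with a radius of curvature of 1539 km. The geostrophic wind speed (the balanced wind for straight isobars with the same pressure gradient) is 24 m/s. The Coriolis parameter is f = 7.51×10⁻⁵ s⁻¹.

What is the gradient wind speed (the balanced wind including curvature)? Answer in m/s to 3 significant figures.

Around a high, pressure-gradient force acts outward with centrifugal, so Coriolis balances both:
fV = (1/ρ)|∂P/∂n| + V²/R  →  V² − fR·V + fR·V_g = 0
With fR = 7.51×10⁻⁵ × 1539×10³ m = 116 m/s:
V = [fR − √((fR)² − 4 fR V_g)]/2 = [116 − √(116² − 4×116×24)]/2 = 34 m/s
Supergeostrophic (V > V_g = 24 m/s), as expected around a high.

34.0 m/s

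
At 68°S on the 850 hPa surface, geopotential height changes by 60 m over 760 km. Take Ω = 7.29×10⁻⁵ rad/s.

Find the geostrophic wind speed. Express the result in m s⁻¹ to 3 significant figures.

5.73 m s⁻¹

Coriolis parameter at 68°S:
f = 2Ω sin φ = 2 × 7.29×10⁻⁵ × sin 68° = 1.35×10⁻⁴ s⁻¹
Height gradient: |∂Z/∂n| = 60 m / 760000 m = 7.89×10⁻⁵
On a pressure surface, geostrophic balance gives V_g = (g/f)|∂Z/∂n|:
V_g = 9.81 × 7.89×10⁻⁵ / 1.35×10⁻⁴ = 5.73 m/s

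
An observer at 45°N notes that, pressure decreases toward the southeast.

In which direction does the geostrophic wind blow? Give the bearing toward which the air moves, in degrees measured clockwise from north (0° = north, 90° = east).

225°

The pressure-gradient force points toward the southeast (bearing 135°).
Geostrophic balance: in the Northern Hemisphere the Coriolis force deflects motion to the right, so the geostrophic wind blows 90° to the right of the pressure-gradient force (low pressure on the left).
Rotating 135° by 90° clockwise gives 225° — the wind blows toward the southwest.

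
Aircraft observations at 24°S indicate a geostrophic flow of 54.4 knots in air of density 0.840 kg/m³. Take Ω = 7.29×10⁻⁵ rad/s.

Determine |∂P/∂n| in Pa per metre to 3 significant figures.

1.39×10⁻³ Pa/m

Coriolis parameter at 24°S:
f = 2Ω sin φ = 2 × 7.29×10⁻⁵ × sin 24° = 5.93×10⁻⁵ s⁻¹
Wind speed in SI: 54.4 knots = 28.0 m/s
Geostrophic balance rearranged: |∂P/∂n| = f ρ V_g
|∂P/∂n| = 5.93×10⁻⁵ × 0.840 × 28.0 = 1.39×10⁻³ Pa/m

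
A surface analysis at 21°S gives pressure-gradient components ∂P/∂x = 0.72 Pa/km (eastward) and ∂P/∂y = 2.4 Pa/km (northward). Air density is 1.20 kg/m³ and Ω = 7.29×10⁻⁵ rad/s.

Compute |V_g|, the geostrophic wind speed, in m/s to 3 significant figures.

Coriolis parameter at 21°S:
f = 2Ω sin φ = 2 × 7.29×10⁻⁵ × sin 21° = 5.23×10⁻⁵ s⁻¹
In the Southern Hemisphere f is negative: f = −5.23×10⁻⁵ s⁻¹.
Component geostrophic relations (x east, y north):
u_g = −(1/(fρ)) ∂P/∂y,  v_g = (1/(fρ)) ∂P/∂x
u_g = −(2.4×10⁻³)/(−5.23×10⁻⁵ × 1.20) = 38.3 m/s;  v_g = (0.72×10⁻³)/(−5.23×10⁻⁵ × 1.20) = −11.5 m/s
|V_g| = √(u_g² + v_g²) = 40.0 m/s

40.0 m/s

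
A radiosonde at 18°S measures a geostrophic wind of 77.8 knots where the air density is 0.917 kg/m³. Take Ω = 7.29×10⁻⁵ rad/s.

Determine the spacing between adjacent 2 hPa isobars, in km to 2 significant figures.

Coriolis parameter at 18°S:
f = 2Ω sin φ = 2 × 7.29×10⁻⁵ × sin 18° = 4.51×10⁻⁵ s⁻¹
Wind speed in SI: 77.8 knots = 40.0 m/s
Geostrophic balance rearranged: |∂P/∂n| = f ρ V_g
|∂P/∂n| = 4.51×10⁻⁵ × 0.917 × 40.0 = 1.65×10⁻³ Pa/m
Isobar spacing: Δn = ΔP/|∂P/∂n| = 200 Pa / 1.65×10⁻³ Pa/m = 120949 m ≈ 120 km

120 km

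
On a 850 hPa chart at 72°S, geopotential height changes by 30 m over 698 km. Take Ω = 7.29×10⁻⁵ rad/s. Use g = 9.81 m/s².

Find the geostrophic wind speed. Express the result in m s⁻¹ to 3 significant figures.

Coriolis parameter at 72°S:
f = 2Ω sin φ = 2 × 7.29×10⁻⁵ × sin 72° = 1.39×10⁻⁴ s⁻¹
Height gradient: |∂Z/∂n| = 30 m / 698000 m = 4.30×10⁻⁵
On a pressure surface, geostrophic balance gives V_g = (g/f)|∂Z/∂n|:
V_g = 9.81 × 4.30×10⁻⁵ / 1.39×10⁻⁴ = 3.04 m/s

3.04 m s⁻¹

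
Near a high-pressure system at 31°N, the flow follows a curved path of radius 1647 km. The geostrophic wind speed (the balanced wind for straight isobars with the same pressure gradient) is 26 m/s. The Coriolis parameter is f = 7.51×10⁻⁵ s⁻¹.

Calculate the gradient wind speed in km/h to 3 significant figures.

Around a high, pressure-gradient force acts outward with centrifugal, so Coriolis balances both:
fV = (1/ρ)|∂P/∂n| + V²/R  →  V² − fR·V + fR·V_g = 0
With fR = 7.51×10⁻⁵ × 1647×10³ m = 124 m/s:
V = [fR − √((fR)² − 4 fR V_g)]/2 = [124 − √(124² − 4×124×26)]/2 = 37.2 m/s
Supergeostrophic (V > V_g = 26 m/s), as expected around a high.
Converting: 37.2 m/s × 3.6 = 134 km/h

134 km/h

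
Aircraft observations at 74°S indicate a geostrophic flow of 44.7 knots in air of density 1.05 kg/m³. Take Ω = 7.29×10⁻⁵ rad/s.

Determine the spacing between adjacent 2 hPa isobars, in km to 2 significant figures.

59 km

Coriolis parameter at 74°S:
f = 2Ω sin φ = 2 × 7.29×10⁻⁵ × sin 74° = 1.40×10⁻⁴ s⁻¹
Wind speed in SI: 44.7 knots = 23.0 m/s
Geostrophic balance rearranged: |∂P/∂n| = f ρ V_g
|∂P/∂n| = 1.40×10⁻⁴ × 1.05 × 23.0 = 3.38×10⁻³ Pa/m
Isobar spacing: Δn = ΔP/|∂P/∂n| = 200 Pa / 3.38×10⁻³ Pa/m = 59101 m ≈ 59 km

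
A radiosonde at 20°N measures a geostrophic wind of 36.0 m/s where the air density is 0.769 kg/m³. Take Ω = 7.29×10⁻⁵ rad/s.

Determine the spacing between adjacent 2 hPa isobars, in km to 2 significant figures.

140 km

Coriolis parameter at 20°N:
f = 2Ω sin φ = 2 × 7.29×10⁻⁵ × sin 20° = 4.99×10⁻⁵ s⁻¹
Geostrophic balance rearranged: |∂P/∂n| = f ρ V_g
|∂P/∂n| = 4.99×10⁻⁵ × 0.769 × 36.0 = 1.38×10⁻³ Pa/m
Isobar spacing: Δn = ΔP/|∂P/∂n| = 200 Pa / 1.38×10⁻³ Pa/m = 144874 m ≈ 140 km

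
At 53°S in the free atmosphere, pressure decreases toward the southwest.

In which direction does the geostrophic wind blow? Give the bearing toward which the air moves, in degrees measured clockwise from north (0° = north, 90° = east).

The pressure-gradient force points toward the southwest (bearing 225°).
Geostrophic balance: in the Southern Hemisphere the Coriolis force deflects motion to the left, so the geostrophic wind blows 90° to the left of the pressure-gradient force (low pressure on the right).
Rotating 225° by 90° counterclockwise gives 135° — the wind blows toward the southeast.

135°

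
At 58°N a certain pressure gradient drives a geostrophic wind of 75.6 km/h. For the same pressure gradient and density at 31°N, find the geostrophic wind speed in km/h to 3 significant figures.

124 km/h

With the same pressure gradient and density, V_g ∝ 1/f ∝ 1/sin φ.
V₂ = V₁ · sin φ₁ / sin φ₂ = 75.6 × sin 58° / sin 31°
V₂ = 75.6 × 0.8480/0.5150 = 124 km/h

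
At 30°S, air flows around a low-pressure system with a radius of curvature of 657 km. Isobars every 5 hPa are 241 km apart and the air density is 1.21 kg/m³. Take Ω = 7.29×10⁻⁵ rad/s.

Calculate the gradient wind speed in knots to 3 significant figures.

Coriolis parameter at 30°S:
f = 2Ω sin φ = 2 × 7.29×10⁻⁵ × sin 30° = 7.29×10⁻⁵ s⁻¹
Pressure gradient: |∂P/∂n| = 500 Pa / 241000 m = 2.07×10⁻³ Pa/m
Geostrophic speed: V_g = |∂P/∂n|/(fρ) = 2.07×10⁻³/(7.29×10⁻⁵ × 1.21) = 23.5 m/s
Around a low, centrifugal force acts outward with Coriolis, so pressure-gradient force balances both:
(1/ρ)|∂P/∂n| = fV + V²/R  →  V² + fR·V − fR·V_g = 0
With fR = 7.29×10⁻⁵ × 657×10³ m = 47.9 m/s:
V = [−fR + √((fR)² + 4 fR V_g)]/2 = [−47.9 + √(47.9² + 4×47.9×23.5)]/2 = 17.3 m/s
Subgeostrophic (V < V_g = 23.5 m/s), as expected around a low.
Converting: 17.3 m/s × 1.944 = 33.6 knots

33.6 knots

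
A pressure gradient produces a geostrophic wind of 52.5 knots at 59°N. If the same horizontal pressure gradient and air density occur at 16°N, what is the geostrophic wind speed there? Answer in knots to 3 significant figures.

163 knots

With the same pressure gradient and density, V_g ∝ 1/f ∝ 1/sin φ.
V₂ = V₁ · sin φ₁ / sin φ₂ = 52.5 × sin 59° / sin 16°
V₂ = 52.5 × 0.8572/0.2756 = 163 knots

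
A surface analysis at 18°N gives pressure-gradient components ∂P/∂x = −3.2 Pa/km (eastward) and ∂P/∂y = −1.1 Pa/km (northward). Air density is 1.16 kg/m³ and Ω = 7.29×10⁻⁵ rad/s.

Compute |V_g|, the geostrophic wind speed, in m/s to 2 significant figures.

Coriolis parameter at 18°N:
f = 2Ω sin φ = 2 × 7.29×10⁻⁵ × sin 18° = 4.51×10⁻⁵ s⁻¹
Component geostrophic relations (x east, y north):
u_g = −(1/(fρ)) ∂P/∂y,  v_g = (1/(fρ)) ∂P/∂x
u_g = −(−1.1×10⁻³)/(4.51×10⁻⁵ × 1.16) = 21.0 m/s;  v_g = (−3.2×10⁻³)/(4.51×10⁻⁵ × 1.16) = −61.2 m/s
|V_g| = √(u_g² + v_g²) = 64.7 m/s

65 m/s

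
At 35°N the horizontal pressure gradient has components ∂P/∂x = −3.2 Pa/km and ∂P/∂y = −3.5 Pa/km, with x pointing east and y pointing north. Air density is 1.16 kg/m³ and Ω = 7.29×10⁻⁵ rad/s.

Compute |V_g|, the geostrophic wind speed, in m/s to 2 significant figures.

49 m/s

Coriolis parameter at 35°N:
f = 2Ω sin φ = 2 × 7.29×10⁻⁵ × sin 35° = 8.36×10⁻⁵ s⁻¹
Component geostrophic relations (x east, y north):
u_g = −(1/(fρ)) ∂P/∂y,  v_g = (1/(fρ)) ∂P/∂x
u_g = −(−3.5×10⁻³)/(8.36×10⁻⁵ × 1.16) = 36.1 m/s;  v_g = (−3.2×10⁻³)/(8.36×10⁻⁵ × 1.16) = −33.0 m/s
|V_g| = √(u_g² + v_g²) = 48.9 m/s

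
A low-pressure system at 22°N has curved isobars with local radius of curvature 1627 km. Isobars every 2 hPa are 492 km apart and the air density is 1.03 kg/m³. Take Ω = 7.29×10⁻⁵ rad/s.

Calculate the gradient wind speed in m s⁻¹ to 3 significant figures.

Coriolis parameter at 22°N:
f = 2Ω sin φ = 2 × 7.29×10⁻⁵ × sin 22° = 5.46×10⁻⁵ s⁻¹
Pressure gradient: |∂P/∂n| = 200 Pa / 492000 m = 4.07×10⁻⁴ Pa/m
Geostrophic speed: V_g = |∂P/∂n|/(fρ) = 4.07×10⁻⁴/(5.46×10⁻⁵ × 1.03) = 7.23 m/s
Around a low, centrifugal force acts outward with Coriolis, so pressure-gradient force balances both:
(1/ρ)|∂P/∂n| = fV + V²/R  →  V² + fR·V − fR·V_g = 0
With fR = 5.46×10⁻⁵ × 1627×10³ m = 88.9 m/s:
V = [−fR + √((fR)² + 4 fR V_g)]/2 = [−88.9 + √(88.9² + 4×88.9×7.23)]/2 = 6.72 m/s
Subgeostrophic (V < V_g = 7.23 m/s), as expected around a low.

6.72 m s⁻¹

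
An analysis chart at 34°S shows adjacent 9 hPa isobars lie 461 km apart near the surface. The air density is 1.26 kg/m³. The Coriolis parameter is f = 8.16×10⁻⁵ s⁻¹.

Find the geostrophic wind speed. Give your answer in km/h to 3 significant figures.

Pressure gradient: |∂P/∂n| = 900 Pa / 461000 m = 1.95×10⁻³ Pa/m
Geostrophic balance (pressure-gradient force = Coriolis force):
V_g = (1/(fρ)) |∂P/∂n| = 1.95×10⁻³ / (8.16×10⁻⁵ × 1.26) = 19.0 m/s
Converting: 19.0 m/s × 3.6 = 68.4 km/h

68.4 km/h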